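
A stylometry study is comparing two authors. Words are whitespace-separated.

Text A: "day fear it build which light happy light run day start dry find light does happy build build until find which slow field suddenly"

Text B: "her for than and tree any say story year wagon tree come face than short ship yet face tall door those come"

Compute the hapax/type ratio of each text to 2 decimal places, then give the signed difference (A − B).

A: hapax=10, V=16, ratio=0.63
B: hapax=14, V=18, ratio=0.78
Difference = 0.63 − 0.78 = -0.15

-0.15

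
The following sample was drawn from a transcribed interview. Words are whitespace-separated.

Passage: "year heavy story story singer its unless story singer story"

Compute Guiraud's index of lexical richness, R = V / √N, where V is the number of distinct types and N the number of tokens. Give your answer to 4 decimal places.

1.8974

N = 10, V = 6.
√N = 3.162278
R = 6 / 3.162278 = 1.8974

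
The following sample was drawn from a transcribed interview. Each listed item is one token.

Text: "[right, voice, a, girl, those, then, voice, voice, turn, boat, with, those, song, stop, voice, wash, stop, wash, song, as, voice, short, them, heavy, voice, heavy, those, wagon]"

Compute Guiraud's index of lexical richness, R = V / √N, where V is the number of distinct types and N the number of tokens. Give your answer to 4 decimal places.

3.2127

N = 28, V = 17.
√N = 5.291503
R = 17 / 5.291503 = 3.2127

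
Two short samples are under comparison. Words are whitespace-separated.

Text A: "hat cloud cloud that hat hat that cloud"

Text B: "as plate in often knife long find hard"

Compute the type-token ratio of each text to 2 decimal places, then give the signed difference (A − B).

TTR(A) = 3/8 = 0.38
TTR(B) = 8/8 = 1.00
Difference = 0.38 − 1.00 = -0.62

-0.62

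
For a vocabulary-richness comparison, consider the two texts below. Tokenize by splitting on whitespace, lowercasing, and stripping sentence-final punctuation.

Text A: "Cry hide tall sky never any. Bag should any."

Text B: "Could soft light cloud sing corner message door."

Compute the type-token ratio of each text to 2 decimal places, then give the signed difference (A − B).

TTR(A) = 8/9 = 0.89
TTR(B) = 8/8 = 1.00
Difference = 0.89 − 1.00 = -0.11

-0.11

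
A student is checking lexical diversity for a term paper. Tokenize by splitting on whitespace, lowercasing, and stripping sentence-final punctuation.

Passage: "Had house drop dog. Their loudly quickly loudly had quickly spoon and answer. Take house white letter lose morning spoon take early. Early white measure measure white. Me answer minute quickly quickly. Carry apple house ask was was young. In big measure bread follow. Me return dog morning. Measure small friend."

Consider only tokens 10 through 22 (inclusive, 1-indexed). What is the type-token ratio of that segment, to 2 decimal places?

Segment tokens 10–22: quickly, spoon, and, answer, take, house, white, letter, lose, morning, spoon, take, early
Segment N = 13, segment V = 11.
TTR = 11 / 13 = 0.85

0.85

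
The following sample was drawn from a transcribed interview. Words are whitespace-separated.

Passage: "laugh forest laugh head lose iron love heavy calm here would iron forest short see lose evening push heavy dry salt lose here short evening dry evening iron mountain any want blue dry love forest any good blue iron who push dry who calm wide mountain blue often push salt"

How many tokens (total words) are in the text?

Tokens: laugh, forest, laugh, head, lose, iron, love, heavy, calm, here, would, iron, forest, short, see, lose, evening, push, heavy, dry, salt, lose, here, short, evening, dry, evening, iron, mountain, any, want, blue, dry, love, forest, any, good, blue, iron, who, push, dry, who, calm, wide, mountain, blue, often, push, salt
N = 50

50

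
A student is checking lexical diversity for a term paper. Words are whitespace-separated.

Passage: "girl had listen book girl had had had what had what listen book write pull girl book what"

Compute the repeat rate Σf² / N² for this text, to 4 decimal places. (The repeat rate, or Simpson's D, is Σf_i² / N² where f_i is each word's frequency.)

0.1790

Frequencies: had:5, girl:3, book:3, what:3, listen:2, write:1, pull:1
Σf² = 58; N² = 324
Repeat rate = 58 / 324 = 0.1790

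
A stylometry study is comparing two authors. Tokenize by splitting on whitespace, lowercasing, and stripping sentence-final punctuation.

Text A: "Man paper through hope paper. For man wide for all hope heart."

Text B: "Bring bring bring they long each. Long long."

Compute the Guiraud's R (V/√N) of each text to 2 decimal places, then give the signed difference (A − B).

A: V=8, N=12, R=2.31
B: V=4, N=8, R=1.41
Difference = 2.31 − 1.41 = 0.90

0.90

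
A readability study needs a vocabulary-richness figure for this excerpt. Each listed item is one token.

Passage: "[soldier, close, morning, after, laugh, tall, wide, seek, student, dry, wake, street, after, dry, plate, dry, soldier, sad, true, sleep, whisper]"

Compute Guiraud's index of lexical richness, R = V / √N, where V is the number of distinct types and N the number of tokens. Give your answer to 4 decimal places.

N = 21, V = 17.
√N = 4.582576
R = 17 / 4.582576 = 3.7097

3.7097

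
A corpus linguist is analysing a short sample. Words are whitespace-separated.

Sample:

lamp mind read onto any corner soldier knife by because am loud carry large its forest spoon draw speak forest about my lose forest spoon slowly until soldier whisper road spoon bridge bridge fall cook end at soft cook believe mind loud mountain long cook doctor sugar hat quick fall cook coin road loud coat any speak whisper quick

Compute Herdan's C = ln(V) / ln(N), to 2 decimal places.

0.91

N = 59, V = 41.
ln(V) = 3.713572, ln(N) = 4.077537
C = 3.713572 / 4.077537 = 0.91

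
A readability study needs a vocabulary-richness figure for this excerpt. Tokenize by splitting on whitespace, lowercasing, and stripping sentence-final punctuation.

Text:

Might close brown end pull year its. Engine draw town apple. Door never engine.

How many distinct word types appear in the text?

Distinct types: {apple, brown, close, door, draw, end, engine, its, might, never, pull, town, year}
V = 13

13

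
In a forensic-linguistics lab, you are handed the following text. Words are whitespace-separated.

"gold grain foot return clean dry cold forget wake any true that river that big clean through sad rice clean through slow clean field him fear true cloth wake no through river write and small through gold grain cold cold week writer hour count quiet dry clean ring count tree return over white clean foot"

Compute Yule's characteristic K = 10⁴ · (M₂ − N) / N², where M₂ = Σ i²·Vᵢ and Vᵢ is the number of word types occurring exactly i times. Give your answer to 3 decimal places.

224.793

Frequencies: clean:6, through:4, cold:3, gold:2, grain:2, foot:2, return:2, dry:2, wake:2, true:2, that:2, river:2, count:2, forget:1, any:1, big:1, sad:1, rice:1, slow:1, field:1, … (15 more, each freq 1)
N = 55. Frequency spectrum: V_1=22, V_2=10, V_3=1, V_4=1, V_6=1
M₂ = 1²·22 + 2²·10 + 3²·1 + 4²·1 + 6²·1 = 123
K = 10000 × (123 − 55) / 55² = 224.793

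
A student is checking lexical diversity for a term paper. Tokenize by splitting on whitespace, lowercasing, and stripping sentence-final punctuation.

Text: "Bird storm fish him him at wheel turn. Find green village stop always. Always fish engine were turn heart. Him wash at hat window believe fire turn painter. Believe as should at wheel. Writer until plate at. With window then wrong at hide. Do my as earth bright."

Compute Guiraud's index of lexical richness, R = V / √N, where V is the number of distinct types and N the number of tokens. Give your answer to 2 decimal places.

N = 48, V = 34.
√N = 6.928203
R = 34 / 6.928203 = 4.91

4.91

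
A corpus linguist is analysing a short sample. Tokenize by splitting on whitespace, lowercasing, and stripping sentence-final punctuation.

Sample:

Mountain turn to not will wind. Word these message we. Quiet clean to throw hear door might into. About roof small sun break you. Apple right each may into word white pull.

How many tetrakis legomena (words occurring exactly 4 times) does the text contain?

0

Frequencies: to:2, word:2, into:2, mountain:1, turn:1, not:1, will:1, wind:1, these:1, message:1, we:1, quiet:1, clean:1, throw:1, hear:1, door:1, might:1, about:1, roof:1, small:1, … (9 more, each freq 1)
Words with frequency 4: (none)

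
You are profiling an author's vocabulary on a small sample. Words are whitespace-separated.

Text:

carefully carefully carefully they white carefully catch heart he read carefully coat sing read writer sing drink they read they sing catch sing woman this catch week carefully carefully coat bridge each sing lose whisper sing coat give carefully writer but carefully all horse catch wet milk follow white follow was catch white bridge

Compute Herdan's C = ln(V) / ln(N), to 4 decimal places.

0.8168

N = 54, V = 26.
ln(V) = 3.258097, ln(N) = 3.988984
C = 3.258097 / 3.988984 = 0.8168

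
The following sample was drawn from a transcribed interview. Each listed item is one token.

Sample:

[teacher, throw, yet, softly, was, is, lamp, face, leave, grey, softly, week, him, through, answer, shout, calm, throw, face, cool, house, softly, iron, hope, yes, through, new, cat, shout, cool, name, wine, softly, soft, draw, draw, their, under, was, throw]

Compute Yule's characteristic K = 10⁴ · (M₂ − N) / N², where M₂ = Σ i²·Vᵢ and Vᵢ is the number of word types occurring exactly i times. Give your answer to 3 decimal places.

Frequencies: softly:4, throw:3, was:2, face:2, through:2, shout:2, cool:2, draw:2, teacher:1, yet:1, is:1, lamp:1, leave:1, grey:1, week:1, him:1, answer:1, calm:1, house:1, iron:1, … (9 more, each freq 1)
N = 40. Frequency spectrum: V_1=21, V_2=6, V_3=1, V_4=1
M₂ = 1²·21 + 2²·6 + 3²·1 + 4²·1 = 70
K = 10000 × (70 − 40) / 40² = 187.500

187.500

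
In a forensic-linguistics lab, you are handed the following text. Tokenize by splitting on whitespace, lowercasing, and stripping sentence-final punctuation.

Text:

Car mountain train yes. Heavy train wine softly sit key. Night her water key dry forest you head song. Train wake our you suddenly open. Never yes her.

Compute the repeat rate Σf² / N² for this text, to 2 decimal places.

0.05

Frequencies: train:3, yes:2, key:2, her:2, you:2, car:1, mountain:1, heavy:1, wine:1, softly:1, sit:1, night:1, water:1, dry:1, forest:1, head:1, song:1, wake:1, our:1, suddenly:1, … (2 more, each freq 1)
Σf² = 42; N² = 784
Repeat rate = 42 / 784 = 0.05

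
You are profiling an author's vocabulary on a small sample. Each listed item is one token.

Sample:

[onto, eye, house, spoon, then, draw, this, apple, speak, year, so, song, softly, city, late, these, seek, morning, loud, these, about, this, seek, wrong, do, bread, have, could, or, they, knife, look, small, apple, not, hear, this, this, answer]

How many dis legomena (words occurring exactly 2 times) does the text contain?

3

Frequencies: this:4, apple:2, these:2, seek:2, onto:1, eye:1, house:1, spoon:1, then:1, draw:1, speak:1, year:1, so:1, song:1, softly:1, city:1, late:1, morning:1, loud:1, about:1, … (13 more, each freq 1)
Words with frequency 2: apple, seek, these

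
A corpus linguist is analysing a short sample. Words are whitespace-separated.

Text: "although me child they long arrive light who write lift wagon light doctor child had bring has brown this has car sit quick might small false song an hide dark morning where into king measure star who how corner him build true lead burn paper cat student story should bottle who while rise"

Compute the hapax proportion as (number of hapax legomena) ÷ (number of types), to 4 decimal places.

Frequencies: who:3, child:2, light:2, has:2, although:1, me:1, they:1, long:1, arrive:1, write:1, lift:1, wagon:1, doctor:1, had:1, bring:1, brown:1, this:1, car:1, sit:1, quick:1, … (28 more, each freq 1)
Hapax count = 44; type count = 48.
Ratio = 44 / 48 = 0.9167

0.9167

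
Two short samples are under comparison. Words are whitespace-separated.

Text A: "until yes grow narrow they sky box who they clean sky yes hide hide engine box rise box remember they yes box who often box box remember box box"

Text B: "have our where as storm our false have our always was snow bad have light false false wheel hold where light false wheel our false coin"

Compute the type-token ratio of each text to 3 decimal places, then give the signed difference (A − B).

TTR(A) = 14/29 = 0.483
TTR(B) = 14/26 = 0.538
Difference = 0.483 − 0.538 = -0.055

-0.055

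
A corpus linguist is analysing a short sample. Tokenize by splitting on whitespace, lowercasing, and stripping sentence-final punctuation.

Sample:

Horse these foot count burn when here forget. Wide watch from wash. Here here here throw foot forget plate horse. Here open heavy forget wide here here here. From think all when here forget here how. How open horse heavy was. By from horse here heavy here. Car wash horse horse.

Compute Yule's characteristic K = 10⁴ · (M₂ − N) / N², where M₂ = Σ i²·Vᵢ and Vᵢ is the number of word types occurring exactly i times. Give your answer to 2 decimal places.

Frequencies: here:12, horse:6, forget:4, from:3, heavy:3, foot:2, when:2, wide:2, wash:2, open:2, how:2, these:1, count:1, burn:1, watch:1, throw:1, plate:1, think:1, all:1, was:1, … (2 more, each freq 1)
N = 51. Frequency spectrum: V_1=11, V_2=6, V_3=2, V_4=1, V_6=1, V_12=1
M₂ = 1²·11 + 2²·6 + 3²·2 + 4²·1 + 6²·1 + 12²·1 = 249
K = 10000 × (249 − 51) / 51² = 761.25

761.25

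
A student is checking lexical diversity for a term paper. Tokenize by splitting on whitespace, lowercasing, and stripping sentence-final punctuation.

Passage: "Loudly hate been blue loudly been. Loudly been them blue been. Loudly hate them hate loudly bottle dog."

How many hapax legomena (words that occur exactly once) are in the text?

Frequencies: loudly:5, been:4, hate:3, blue:2, them:2, bottle:1, dog:1
Hapax (freq=1): bottle, dog

2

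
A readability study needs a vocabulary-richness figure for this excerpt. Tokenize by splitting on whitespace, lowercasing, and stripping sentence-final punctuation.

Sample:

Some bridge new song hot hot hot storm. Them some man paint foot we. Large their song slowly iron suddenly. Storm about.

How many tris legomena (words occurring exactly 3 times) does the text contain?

1

Frequencies: hot:3, some:2, song:2, storm:2, bridge:1, new:1, them:1, man:1, paint:1, foot:1, we:1, large:1, their:1, slowly:1, iron:1, suddenly:1, about:1
Words with frequency 3: hot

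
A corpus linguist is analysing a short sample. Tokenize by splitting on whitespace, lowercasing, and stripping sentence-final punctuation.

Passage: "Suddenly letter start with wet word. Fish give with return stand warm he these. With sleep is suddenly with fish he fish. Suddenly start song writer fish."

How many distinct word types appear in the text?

17

Distinct types: {fish, give, he, is, letter, return, sleep, song, stand, start, suddenly, these, warm, wet, with, word, writer}
V = 17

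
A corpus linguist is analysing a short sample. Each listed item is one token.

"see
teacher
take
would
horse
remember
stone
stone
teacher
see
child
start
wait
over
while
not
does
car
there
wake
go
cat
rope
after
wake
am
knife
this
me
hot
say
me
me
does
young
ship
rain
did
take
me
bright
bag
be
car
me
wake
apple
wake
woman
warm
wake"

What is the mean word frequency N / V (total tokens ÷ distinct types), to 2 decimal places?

1.38

N = 51 tokens, V = 37 types.
Mean frequency = N / V = 51 / 37 = 1.38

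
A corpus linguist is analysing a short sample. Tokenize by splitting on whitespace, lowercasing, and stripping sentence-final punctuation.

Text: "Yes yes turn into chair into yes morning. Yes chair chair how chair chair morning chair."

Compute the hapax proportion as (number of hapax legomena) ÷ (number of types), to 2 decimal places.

Frequencies: chair:6, yes:4, into:2, morning:2, turn:1, how:1
Hapax count = 2; type count = 6.
Ratio = 2 / 6 = 0.33

0.33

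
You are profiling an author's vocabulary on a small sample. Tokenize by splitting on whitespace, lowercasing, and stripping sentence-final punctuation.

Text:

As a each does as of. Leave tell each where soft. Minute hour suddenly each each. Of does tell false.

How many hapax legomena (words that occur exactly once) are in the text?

Frequencies: each:4, as:2, does:2, of:2, tell:2, a:1, leave:1, where:1, soft:1, minute:1, hour:1, suddenly:1, false:1
Hapax (freq=1): a, false, hour, leave, minute, soft, suddenly, where

8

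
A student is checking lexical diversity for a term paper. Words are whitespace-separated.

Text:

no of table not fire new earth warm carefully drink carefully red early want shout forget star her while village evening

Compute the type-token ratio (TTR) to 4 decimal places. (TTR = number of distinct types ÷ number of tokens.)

0.9524

N = 21 tokens, V = 20 types.
TTR = V / N = 20 / 21 = 0.9524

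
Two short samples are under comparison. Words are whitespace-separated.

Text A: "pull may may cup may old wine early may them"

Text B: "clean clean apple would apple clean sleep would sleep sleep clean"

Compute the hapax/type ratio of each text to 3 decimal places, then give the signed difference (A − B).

A: hapax=6, V=7, ratio=0.857
B: hapax=0, V=4, ratio=0.000
Difference = 0.857 − 0.000 = 0.857

0.857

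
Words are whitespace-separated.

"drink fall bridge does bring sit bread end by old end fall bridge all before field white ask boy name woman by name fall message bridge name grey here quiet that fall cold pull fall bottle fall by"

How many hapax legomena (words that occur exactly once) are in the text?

21

Frequencies: fall:6, bridge:3, by:3, name:3, end:2, drink:1, does:1, bring:1, sit:1, bread:1, old:1, all:1, before:1, field:1, white:1, ask:1, boy:1, woman:1, message:1, grey:1, … (6 more, each freq 1)
Hapax (freq=1): all, ask, before, bottle, boy, bread, bring, cold, does, drink, field, grey, here, message, old, pull, quiet, sit, that, white, woman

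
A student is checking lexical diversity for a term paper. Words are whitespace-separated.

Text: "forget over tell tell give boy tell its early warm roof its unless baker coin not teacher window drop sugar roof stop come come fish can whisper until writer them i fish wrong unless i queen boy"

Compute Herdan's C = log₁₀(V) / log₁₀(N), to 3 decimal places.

N = 37, V = 28.
log₁₀(V) = 1.447158, log₁₀(N) = 1.568202
C = 1.447158 / 1.568202 = 0.923

0.923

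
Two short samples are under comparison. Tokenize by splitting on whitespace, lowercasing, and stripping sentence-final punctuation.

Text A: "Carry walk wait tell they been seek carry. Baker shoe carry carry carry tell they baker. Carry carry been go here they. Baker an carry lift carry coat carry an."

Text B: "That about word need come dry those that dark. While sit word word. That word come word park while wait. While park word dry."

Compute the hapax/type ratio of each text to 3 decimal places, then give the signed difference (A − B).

0.071

A: hapax=8, V=14, ratio=0.571
B: hapax=6, V=12, ratio=0.500
Difference = 0.571 − 0.500 = 0.071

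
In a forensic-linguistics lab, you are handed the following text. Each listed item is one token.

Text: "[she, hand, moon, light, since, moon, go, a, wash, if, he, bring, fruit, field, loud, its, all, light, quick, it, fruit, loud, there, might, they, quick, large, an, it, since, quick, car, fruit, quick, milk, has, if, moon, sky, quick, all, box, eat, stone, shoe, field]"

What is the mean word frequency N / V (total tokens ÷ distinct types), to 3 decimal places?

N = 46 tokens, V = 31 types.
Mean frequency = N / V = 46 / 31 = 1.484

1.484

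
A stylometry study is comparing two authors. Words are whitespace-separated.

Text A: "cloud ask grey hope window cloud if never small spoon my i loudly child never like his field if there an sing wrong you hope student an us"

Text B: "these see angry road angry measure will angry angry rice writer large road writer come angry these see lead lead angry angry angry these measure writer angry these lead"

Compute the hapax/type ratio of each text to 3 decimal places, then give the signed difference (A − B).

A: hapax=18, V=23, ratio=0.783
B: hapax=4, V=11, ratio=0.364
Difference = 0.783 − 0.364 = 0.419

0.419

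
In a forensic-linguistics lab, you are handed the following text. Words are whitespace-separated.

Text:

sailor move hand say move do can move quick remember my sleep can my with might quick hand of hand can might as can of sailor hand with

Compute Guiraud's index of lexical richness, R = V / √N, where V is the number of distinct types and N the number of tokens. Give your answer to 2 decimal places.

N = 28, V = 14.
√N = 5.291503
R = 14 / 5.291503 = 2.65

2.65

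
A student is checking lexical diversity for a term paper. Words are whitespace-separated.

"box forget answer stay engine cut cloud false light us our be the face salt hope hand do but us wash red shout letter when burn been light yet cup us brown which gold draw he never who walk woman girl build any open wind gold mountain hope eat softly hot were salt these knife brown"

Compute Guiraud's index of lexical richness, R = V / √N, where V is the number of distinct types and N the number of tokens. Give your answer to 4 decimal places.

N = 56, V = 49.
√N = 7.483315
R = 49 / 7.483315 = 6.5479

6.5479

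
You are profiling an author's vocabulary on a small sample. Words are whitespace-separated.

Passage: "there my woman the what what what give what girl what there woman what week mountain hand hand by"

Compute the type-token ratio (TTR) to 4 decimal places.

0.5789

N = 19 tokens, V = 11 types.
TTR = V / N = 11 / 19 = 0.5789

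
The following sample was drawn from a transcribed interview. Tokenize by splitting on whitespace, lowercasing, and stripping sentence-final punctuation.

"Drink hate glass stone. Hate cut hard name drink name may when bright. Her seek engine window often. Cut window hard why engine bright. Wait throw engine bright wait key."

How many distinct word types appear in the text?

Distinct types: {bright, cut, drink, engine, glass, hard, hate, her, key, may, name, often, seek, stone, throw, wait, when, why, window}
V = 19

19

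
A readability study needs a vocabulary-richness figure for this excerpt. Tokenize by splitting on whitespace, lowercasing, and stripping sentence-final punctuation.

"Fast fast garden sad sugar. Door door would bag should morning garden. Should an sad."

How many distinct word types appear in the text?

10

Distinct types: {an, bag, door, fast, garden, morning, sad, should, sugar, would}
V = 10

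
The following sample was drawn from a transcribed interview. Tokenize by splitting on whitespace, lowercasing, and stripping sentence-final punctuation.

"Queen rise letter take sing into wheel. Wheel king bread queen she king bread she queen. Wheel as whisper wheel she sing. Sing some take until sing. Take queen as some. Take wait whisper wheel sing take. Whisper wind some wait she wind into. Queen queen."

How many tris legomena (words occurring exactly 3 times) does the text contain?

Frequencies: queen:6, take:5, sing:5, wheel:5, she:4, whisper:3, some:3, into:2, king:2, bread:2, as:2, wait:2, wind:2, rise:1, letter:1, until:1
Words with frequency 3: some, whisper

2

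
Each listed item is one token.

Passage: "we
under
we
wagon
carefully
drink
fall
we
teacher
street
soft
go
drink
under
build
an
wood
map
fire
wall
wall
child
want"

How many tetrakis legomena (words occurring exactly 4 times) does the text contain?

Frequencies: we:3, under:2, drink:2, wall:2, wagon:1, carefully:1, fall:1, teacher:1, street:1, soft:1, go:1, build:1, an:1, wood:1, map:1, fire:1, child:1, want:1
Words with frequency 4: (none)

0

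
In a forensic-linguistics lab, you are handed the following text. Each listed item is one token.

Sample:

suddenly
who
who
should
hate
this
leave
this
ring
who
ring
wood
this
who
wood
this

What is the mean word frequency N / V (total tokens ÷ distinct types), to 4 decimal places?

N = 16 tokens, V = 8 types.
Mean frequency = N / V = 16 / 8 = 2.0000

2.0000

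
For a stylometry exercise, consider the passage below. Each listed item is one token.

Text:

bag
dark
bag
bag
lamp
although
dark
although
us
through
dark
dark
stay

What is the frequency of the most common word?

Frequencies: dark:4, bag:3, although:2, lamp:1, us:1, through:1, stay:1
Most common: 'dark' with frequency 4.

4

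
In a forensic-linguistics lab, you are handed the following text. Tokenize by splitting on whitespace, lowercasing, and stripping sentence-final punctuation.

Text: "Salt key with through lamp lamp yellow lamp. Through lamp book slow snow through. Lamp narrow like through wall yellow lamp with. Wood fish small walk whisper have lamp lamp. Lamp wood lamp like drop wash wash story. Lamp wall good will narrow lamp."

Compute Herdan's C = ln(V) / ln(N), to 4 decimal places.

0.8286

N = 44, V = 23.
ln(V) = 3.135494, ln(N) = 3.784190
C = 3.135494 / 3.784190 = 0.8286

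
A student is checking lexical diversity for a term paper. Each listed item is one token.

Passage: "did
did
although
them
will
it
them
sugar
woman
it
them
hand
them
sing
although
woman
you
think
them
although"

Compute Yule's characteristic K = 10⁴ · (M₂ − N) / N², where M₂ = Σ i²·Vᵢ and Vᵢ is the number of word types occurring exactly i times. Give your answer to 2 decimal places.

Frequencies: them:5, although:3, did:2, it:2, woman:2, will:1, sugar:1, hand:1, sing:1, you:1, think:1
N = 20. Frequency spectrum: V_1=6, V_2=3, V_3=1, V_5=1
M₂ = 1²·6 + 2²·3 + 3²·1 + 5²·1 = 52
K = 10000 × (52 − 20) / 20² = 800.00

800.00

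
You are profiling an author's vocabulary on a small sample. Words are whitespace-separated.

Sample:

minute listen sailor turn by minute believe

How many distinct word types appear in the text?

6

Distinct types: {believe, by, listen, minute, sailor, turn}
V = 6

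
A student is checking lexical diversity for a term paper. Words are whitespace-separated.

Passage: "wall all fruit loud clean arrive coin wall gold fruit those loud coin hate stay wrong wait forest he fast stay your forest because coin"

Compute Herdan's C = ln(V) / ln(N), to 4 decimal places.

0.8979

N = 25, V = 18.
ln(V) = 2.890372, ln(N) = 3.218876
C = 2.890372 / 3.218876 = 0.8979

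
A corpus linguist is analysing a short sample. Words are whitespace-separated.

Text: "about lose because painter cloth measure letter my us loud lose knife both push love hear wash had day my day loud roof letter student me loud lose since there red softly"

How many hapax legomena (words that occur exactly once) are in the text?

Frequencies: lose:3, loud:3, letter:2, my:2, day:2, about:1, because:1, painter:1, cloth:1, measure:1, us:1, knife:1, both:1, push:1, love:1, hear:1, wash:1, had:1, roof:1, student:1, … (5 more, each freq 1)
Hapax (freq=1): about, because, both, cloth, had, hear, knife, love, me, measure, painter, push, red, roof, since, softly, student, there, us, wash

20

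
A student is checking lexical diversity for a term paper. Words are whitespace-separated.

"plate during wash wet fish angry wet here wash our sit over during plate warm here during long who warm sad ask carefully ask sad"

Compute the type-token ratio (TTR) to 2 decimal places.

N = 25 tokens, V = 16 types.
TTR = V / N = 16 / 25 = 0.64

0.64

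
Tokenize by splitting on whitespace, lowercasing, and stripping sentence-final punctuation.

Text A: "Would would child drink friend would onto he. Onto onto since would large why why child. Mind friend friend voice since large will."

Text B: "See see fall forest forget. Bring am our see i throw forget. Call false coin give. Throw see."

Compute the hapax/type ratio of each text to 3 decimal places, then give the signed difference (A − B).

A: hapax=5, V=12, ratio=0.417
B: hapax=10, V=13, ratio=0.769
Difference = 0.417 − 0.769 = -0.352

-0.352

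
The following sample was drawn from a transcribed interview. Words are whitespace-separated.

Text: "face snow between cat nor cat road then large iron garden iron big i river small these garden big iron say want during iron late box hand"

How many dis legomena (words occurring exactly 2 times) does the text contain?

Frequencies: iron:4, cat:2, garden:2, big:2, face:1, snow:1, between:1, nor:1, road:1, then:1, large:1, i:1, river:1, small:1, these:1, say:1, want:1, during:1, late:1, box:1, … (1 more, each freq 1)
Words with frequency 2: big, cat, garden

3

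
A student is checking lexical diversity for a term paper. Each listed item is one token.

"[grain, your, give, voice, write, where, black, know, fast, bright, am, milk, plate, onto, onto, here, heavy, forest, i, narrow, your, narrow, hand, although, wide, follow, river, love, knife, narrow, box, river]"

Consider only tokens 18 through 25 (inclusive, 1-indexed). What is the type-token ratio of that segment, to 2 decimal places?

Segment tokens 18–25: forest, i, narrow, your, narrow, hand, although, wide
Segment N = 8, segment V = 7.
TTR = 7 / 8 = 0.88

0.88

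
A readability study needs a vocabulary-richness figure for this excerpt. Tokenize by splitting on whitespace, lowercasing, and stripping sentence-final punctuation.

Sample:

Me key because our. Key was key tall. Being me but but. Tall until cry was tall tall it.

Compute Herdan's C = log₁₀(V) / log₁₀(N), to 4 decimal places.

0.8144

N = 19, V = 11.
log₁₀(V) = 1.041393, log₁₀(N) = 1.278754
C = 1.041393 / 1.278754 = 0.8144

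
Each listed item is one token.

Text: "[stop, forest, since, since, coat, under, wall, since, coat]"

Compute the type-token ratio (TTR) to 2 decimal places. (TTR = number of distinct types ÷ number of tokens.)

0.67

N = 9 tokens, V = 6 types.
TTR = V / N = 6 / 9 = 0.67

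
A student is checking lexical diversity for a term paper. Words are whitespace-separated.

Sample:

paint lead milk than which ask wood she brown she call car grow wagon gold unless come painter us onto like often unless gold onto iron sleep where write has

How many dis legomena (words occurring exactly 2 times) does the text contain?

4

Frequencies: she:2, gold:2, unless:2, onto:2, paint:1, lead:1, milk:1, than:1, which:1, ask:1, wood:1, brown:1, call:1, car:1, grow:1, wagon:1, come:1, painter:1, us:1, like:1, … (6 more, each freq 1)
Words with frequency 2: gold, onto, she, unless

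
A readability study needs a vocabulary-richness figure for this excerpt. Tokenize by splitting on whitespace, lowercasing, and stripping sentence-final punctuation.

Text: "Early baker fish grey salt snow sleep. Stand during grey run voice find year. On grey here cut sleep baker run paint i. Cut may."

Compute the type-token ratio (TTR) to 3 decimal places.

0.760

N = 25 tokens, V = 19 types.
TTR = V / N = 19 / 25 = 0.760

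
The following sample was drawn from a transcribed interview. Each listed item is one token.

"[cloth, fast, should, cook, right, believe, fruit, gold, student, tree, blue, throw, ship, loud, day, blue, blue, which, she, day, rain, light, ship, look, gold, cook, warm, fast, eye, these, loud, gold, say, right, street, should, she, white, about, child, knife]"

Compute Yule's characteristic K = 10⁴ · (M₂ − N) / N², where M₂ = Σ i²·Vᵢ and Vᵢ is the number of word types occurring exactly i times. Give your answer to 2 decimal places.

166.57

Frequencies: gold:3, blue:3, fast:2, should:2, cook:2, right:2, ship:2, loud:2, day:2, she:2, cloth:1, believe:1, fruit:1, student:1, tree:1, throw:1, which:1, rain:1, light:1, look:1, … (9 more, each freq 1)
N = 41. Frequency spectrum: V_1=19, V_2=8, V_3=2
M₂ = 1²·19 + 2²·8 + 3²·2 = 69
K = 10000 × (69 − 41) / 41² = 166.57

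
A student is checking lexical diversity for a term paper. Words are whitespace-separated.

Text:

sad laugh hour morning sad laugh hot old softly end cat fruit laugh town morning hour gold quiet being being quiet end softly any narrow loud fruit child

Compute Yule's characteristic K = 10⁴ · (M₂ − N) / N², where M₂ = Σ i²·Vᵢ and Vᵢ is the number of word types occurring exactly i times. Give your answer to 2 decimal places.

280.61

Frequencies: laugh:3, sad:2, hour:2, morning:2, softly:2, end:2, fruit:2, quiet:2, being:2, hot:1, old:1, cat:1, town:1, gold:1, any:1, narrow:1, loud:1, child:1
N = 28. Frequency spectrum: V_1=9, V_2=8, V_3=1
M₂ = 1²·9 + 2²·8 + 3²·1 = 50
K = 10000 × (50 − 28) / 28² = 280.61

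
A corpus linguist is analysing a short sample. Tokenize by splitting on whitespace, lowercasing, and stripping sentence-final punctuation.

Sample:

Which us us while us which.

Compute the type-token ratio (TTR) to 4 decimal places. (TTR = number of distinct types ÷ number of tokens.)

0.5000

N = 6 tokens, V = 3 types.
TTR = V / N = 3 / 6 = 0.5000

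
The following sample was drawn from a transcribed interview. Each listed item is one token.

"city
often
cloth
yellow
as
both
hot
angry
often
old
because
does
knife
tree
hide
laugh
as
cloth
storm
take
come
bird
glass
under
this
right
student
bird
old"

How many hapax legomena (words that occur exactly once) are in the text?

Frequencies: often:2, cloth:2, as:2, old:2, bird:2, city:1, yellow:1, both:1, hot:1, angry:1, because:1, does:1, knife:1, tree:1, hide:1, laugh:1, storm:1, take:1, come:1, glass:1, … (4 more, each freq 1)
Hapax (freq=1): angry, because, both, city, come, does, glass, hide, hot, knife, laugh, right, storm, student, take, this, tree, under, yellow

19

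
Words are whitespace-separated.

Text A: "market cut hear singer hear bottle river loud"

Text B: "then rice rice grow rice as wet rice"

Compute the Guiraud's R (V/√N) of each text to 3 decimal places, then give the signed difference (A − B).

A: V=7, N=8, R=2.475
B: V=5, N=8, R=1.768
Difference = 2.475 − 1.768 = 0.707

0.707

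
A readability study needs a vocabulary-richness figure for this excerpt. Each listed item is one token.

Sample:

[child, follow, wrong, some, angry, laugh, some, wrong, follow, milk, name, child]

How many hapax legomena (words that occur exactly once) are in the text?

4

Frequencies: child:2, follow:2, wrong:2, some:2, angry:1, laugh:1, milk:1, name:1
Hapax (freq=1): angry, laugh, milk, name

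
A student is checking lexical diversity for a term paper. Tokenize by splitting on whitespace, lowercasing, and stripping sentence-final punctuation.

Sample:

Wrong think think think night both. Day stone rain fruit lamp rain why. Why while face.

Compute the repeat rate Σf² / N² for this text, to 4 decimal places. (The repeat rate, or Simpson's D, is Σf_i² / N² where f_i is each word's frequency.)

Frequencies: think:3, rain:2, why:2, wrong:1, night:1, both:1, day:1, stone:1, fruit:1, lamp:1, while:1, face:1
Σf² = 26; N² = 256
Repeat rate = 26 / 256 = 0.1016

0.1016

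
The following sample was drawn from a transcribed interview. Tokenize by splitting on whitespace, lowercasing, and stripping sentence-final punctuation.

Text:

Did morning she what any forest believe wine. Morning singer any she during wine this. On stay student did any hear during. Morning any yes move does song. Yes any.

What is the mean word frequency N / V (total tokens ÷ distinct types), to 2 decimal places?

1.58

N = 30 tokens, V = 19 types.
Mean frequency = N / V = 30 / 19 = 1.58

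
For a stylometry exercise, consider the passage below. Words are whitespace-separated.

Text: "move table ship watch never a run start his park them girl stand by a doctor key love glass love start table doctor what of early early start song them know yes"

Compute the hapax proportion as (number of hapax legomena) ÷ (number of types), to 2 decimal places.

0.71

Frequencies: start:3, table:2, a:2, them:2, doctor:2, love:2, early:2, move:1, ship:1, watch:1, never:1, run:1, his:1, park:1, girl:1, stand:1, by:1, key:1, glass:1, what:1, … (4 more, each freq 1)
Hapax count = 17; type count = 24.
Ratio = 17 / 24 = 0.71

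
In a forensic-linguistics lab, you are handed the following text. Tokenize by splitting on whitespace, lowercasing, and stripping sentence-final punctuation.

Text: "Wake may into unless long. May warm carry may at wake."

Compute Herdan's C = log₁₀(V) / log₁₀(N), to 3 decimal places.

0.867

N = 11, V = 8.
log₁₀(V) = 0.903090, log₁₀(N) = 1.041393
C = 0.903090 / 1.041393 = 0.867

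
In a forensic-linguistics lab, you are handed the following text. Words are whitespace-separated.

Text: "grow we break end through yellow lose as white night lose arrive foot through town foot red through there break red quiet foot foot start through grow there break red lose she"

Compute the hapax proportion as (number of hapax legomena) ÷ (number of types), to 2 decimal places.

0.61

Frequencies: through:4, foot:4, break:3, lose:3, red:3, grow:2, there:2, we:1, end:1, yellow:1, as:1, white:1, night:1, arrive:1, town:1, quiet:1, start:1, she:1
Hapax count = 11; type count = 18.
Ratio = 11 / 18 = 0.61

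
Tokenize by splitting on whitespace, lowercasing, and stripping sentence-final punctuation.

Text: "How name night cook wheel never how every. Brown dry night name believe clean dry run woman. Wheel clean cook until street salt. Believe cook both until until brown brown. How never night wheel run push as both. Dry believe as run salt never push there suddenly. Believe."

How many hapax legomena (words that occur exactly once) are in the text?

5

Frequencies: believe:4, how:3, night:3, cook:3, wheel:3, never:3, brown:3, dry:3, run:3, until:3, name:2, clean:2, salt:2, both:2, push:2, as:2, every:1, woman:1, street:1, there:1, … (1 more, each freq 1)
Hapax (freq=1): every, street, suddenly, there, woman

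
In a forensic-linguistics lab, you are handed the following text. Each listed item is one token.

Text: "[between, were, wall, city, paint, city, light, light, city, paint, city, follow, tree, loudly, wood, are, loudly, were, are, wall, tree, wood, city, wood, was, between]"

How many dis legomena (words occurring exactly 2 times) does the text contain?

Frequencies: city:5, wood:3, between:2, were:2, wall:2, paint:2, light:2, tree:2, loudly:2, are:2, follow:1, was:1
Words with frequency 2: are, between, light, loudly, paint, tree, wall, were

8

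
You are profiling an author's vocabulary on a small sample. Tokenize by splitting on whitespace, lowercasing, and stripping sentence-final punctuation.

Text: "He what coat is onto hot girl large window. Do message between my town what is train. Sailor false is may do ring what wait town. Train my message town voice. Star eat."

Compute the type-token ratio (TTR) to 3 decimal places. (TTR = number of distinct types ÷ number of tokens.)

0.697

N = 33 tokens, V = 23 types.
TTR = V / N = 23 / 33 = 0.697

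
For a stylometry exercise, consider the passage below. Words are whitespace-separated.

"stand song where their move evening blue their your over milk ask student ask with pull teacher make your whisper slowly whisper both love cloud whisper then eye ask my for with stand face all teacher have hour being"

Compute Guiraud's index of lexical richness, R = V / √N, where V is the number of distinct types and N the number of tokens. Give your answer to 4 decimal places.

N = 39, V = 30.
√N = 6.244998
R = 30 / 6.244998 = 4.8038

4.8038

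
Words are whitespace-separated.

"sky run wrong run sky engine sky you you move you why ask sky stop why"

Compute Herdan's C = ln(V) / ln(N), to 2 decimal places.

0.79

N = 16, V = 9.
ln(V) = 2.197225, ln(N) = 2.772589
C = 2.197225 / 2.772589 = 0.79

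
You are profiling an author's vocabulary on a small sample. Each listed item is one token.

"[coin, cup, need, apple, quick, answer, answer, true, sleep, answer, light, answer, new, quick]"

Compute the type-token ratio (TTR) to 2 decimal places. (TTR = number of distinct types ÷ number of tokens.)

N = 14 tokens, V = 10 types.
TTR = V / N = 10 / 14 = 0.71

0.71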